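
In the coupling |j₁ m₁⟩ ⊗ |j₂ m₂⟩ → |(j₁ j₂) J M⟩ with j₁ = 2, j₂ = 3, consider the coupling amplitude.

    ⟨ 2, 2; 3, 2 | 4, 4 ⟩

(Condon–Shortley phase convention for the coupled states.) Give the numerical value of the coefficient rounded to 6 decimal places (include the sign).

j₁+j₂−J=1  J+j₁−j₂=3  J−j₁+j₂=5  j₁+j₂+J+1=10
(j₁±m₁, j₂±m₂, J±M) = (4,0,5,1,8,0)
P² = 207360
sum k=0..0:
  [0] +1/720 = 1/720
S = 1/720
C² = P²·S² = 2/5 ; C = +0.632456

+√(2/5) ≈ +0.632456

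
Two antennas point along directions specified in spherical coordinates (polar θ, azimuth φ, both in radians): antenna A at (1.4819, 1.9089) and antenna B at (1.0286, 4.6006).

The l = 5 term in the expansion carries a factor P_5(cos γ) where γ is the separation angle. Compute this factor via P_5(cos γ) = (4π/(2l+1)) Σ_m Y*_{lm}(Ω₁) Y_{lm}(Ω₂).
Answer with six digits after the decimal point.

0.394968

Expand P_5 via completeness: Σ_{m} conj(Y_{5,m}) at Ω₁ times Y_{5,m} at Ω₂ —
  term(m=-5) = +0.061139-0.075811i   from Y*(Ω₁)=-0.451784-0.054348i, Y(Ω₂)=-0.113498+0.181458i
  term(m=-4) = -0.011859+0.050932i   from Y*(Ω₁)=+0.027787+0.125211i, Y(Ω₂)=+0.367643+0.176304i
  term(m=-3) = +0.021150+0.094087i   from Y*(Ω₁)=-0.269689+0.167764i, Y(Ω₂)=+0.099928-0.286711i
  term(m=-2) = +0.011698+0.014735i   from Y*(Ω₁)=+0.113674+0.091213i, Y(Ω₂)=+0.125874+0.028621i
  term(m=-1) = +0.086994+0.042011i   from Y*(Ω₁)=-0.094279+0.268140i, Y(Ω₂)=+0.037917-0.337766i
  term(m=+0) = +0.007494+0.000000i   from Y*(Ω₁)=+0.150054-0.000000i, Y(Ω₂)=+0.049944+0.000000i
  term(m=+1) = +0.086994-0.042011i   from Y*(Ω₁)=+0.094279+0.268140i, Y(Ω₂)=-0.037917-0.337766i
  term(m=+2) = +0.011698-0.014735i   from Y*(Ω₁)=+0.113674-0.091213i, Y(Ω₂)=+0.125874-0.028621i
  term(m=+3) = +0.021150-0.094087i   from Y*(Ω₁)=+0.269689+0.167764i, Y(Ω₂)=-0.099928-0.286711i
  term(m=+4) = -0.011859-0.050932i   from Y*(Ω₁)=+0.027787-0.125211i, Y(Ω₂)=+0.367643-0.176304i
  term(m=+5) = +0.061139+0.075811i   from Y*(Ω₁)=+0.451784-0.054348i, Y(Ω₂)=+0.113498+0.181458i
Total Σ_m = +0.345736+0.000000i. Multiply by 1.142397: +0.394968+0.000000i. P_5(cos γ) = 0.394968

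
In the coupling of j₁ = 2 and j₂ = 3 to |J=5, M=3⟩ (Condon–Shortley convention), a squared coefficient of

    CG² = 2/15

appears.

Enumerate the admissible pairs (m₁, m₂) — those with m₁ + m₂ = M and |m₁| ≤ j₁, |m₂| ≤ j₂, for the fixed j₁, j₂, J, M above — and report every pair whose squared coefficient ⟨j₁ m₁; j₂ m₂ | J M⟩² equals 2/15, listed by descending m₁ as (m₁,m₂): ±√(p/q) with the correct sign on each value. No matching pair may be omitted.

(0,3): +√(2/15)

Admissible pairs with m₁+m₂ = M = 3: (0,3), (1,2), (2,1)
  (m₁,m₂)=(2,1): CG² = 1/3, CG = +√(1/3)
  (m₁,m₂)=(1,2): CG² = 8/15, CG = +√(8/15)
  (m₁,m₂)=(0,3): CG² = 2/15, CG = +√(2/15)   ← matches the target
Pairs with CG² = 2/15: (0,3): +√(2/15)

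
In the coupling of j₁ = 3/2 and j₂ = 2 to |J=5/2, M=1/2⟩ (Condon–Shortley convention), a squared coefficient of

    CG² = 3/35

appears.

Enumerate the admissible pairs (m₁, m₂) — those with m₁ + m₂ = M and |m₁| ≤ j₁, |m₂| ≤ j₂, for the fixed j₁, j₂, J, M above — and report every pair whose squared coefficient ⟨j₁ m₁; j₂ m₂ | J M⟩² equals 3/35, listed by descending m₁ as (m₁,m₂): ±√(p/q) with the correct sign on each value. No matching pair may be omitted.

Admissible pairs with m₁+m₂ = M = 1/2: (-3/2,2), (-1/2,1), (1/2,0), (3/2,-1)
  (m₁,m₂)=(3/2,-1): CG² = 27/70, CG = +√(27/70)
  (m₁,m₂)=(1/2,0): CG² = 3/35, CG = +√(3/35)   ← matches the target
  (m₁,m₂)=(-1/2,1): CG² = 5/14, CG = −√(5/14)
  (m₁,m₂)=(-3/2,2): CG² = 6/35, CG = −√(6/35)
Pairs with CG² = 3/35: (1/2,0): +√(3/35)

(1/2,0): +√(3/35)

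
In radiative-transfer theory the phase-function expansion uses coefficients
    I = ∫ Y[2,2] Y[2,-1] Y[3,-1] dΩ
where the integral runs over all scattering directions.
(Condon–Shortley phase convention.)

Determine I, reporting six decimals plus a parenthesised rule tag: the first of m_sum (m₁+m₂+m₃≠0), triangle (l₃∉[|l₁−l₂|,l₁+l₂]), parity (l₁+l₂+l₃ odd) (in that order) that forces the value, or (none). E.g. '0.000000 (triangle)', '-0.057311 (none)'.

0.000000 (parity)

l₁+l₂+l₃=7 is odd: 3j(l;000)=0 ⇒ I=0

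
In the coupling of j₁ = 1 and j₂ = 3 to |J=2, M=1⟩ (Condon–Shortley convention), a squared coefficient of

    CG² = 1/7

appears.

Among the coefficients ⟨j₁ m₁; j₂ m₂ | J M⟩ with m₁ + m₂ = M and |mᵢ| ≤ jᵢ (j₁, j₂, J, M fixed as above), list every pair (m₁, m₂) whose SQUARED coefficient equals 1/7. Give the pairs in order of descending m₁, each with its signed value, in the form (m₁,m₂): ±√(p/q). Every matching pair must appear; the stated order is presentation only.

(1,0): +√(1/7)

Admissible pairs with m₁+m₂ = M = 1: (-1,2), (0,1), (1,0)
  (m₁,m₂)=(1,0): CG² = 1/7, CG = +√(1/7)   ← matches the target
  (m₁,m₂)=(0,1): CG² = 8/21, CG = −√(8/21)
  (m₁,m₂)=(-1,2): CG² = 10/21, CG = +√(10/21)
Pairs with CG² = 1/7: (1,0): +√(1/7)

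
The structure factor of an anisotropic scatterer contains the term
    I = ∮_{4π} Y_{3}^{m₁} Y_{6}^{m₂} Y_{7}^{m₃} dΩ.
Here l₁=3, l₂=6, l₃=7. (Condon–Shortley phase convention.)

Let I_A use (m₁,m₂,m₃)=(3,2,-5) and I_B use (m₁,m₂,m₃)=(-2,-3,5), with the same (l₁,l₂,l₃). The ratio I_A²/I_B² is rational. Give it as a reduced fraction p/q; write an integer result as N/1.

Same 3,6,7: normalisation and zero-m 3j drop out of the ratio.
A: Δ: 2! 4! 10! / 17! → 1/2042040; sum: t=0:+1/3870720 = 1/3870720; 3j²(3 6 7; 3 2 -5) = Δ·Π!·Σ² = 135/6188  (sign +1)
B: Δ: 2! 4! 10! / 17! → 1/2042040; sum: t=1:−1/1935360 t=2:+1/4354560 = -1/3483648; 3j²(3 6 7; -2 -3 5) = Δ·Π!·Σ² = 125/12376  (sign -1)
I_A²/I_B² = (135/6188)/(125/12376) = 54/25

54/25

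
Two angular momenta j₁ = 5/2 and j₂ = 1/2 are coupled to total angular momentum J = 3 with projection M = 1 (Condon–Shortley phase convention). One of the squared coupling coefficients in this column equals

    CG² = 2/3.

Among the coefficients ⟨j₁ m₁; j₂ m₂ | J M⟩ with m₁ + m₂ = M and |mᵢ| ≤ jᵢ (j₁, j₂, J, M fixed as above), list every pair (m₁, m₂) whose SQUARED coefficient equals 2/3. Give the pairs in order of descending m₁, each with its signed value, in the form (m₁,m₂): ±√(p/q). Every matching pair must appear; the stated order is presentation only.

Admissible pairs with m₁+m₂ = M = 1: (1/2,1/2), (3/2,-1/2)
  (m₁,m₂)=(3/2,-1/2): CG² = 1/3, CG = +√(1/3)
  (m₁,m₂)=(1/2,1/2): CG² = 2/3, CG = +√(2/3)   ← matches the target
Pairs with CG² = 2/3: (1/2,1/2): +√(2/3)

(1/2,1/2): +√(2/3)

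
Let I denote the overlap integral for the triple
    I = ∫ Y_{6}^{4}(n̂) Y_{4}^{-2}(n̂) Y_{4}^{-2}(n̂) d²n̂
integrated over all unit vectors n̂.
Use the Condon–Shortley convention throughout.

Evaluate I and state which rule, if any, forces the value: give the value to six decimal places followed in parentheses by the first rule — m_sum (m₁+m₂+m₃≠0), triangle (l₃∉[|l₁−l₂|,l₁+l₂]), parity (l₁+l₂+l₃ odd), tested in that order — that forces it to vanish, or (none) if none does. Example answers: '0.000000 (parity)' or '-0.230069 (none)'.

0.159678 (none)

m-sum 0 ✓  L=14 even ✓  2≤4≤10 ✓
Π(2lᵢ+1) = 13×9×9 = 1053
triangle coeff Δ(6,4,4) = 1/1261260
Σ_t [2,4]: t=2:+1/4608 t=3:−1/1296 t=4:+1/4608 = -7/20736
(3j)²=20/1287 [(6 4 4; 0 0 0)], sign=-1
Σ_t [0,2]: t=0:+1/69120 t=1:−1/14400 t=2:+1/69120 = -7/172800
(3j)²=14/715 [(6 4 4; 4 -2 -2)], sign=-1
⇒ 4πI² = 504/1573
I = (+1)√(504/1573/(4π)) = 0.15967833
No selection rule forces the value: the integral is nonzero (none).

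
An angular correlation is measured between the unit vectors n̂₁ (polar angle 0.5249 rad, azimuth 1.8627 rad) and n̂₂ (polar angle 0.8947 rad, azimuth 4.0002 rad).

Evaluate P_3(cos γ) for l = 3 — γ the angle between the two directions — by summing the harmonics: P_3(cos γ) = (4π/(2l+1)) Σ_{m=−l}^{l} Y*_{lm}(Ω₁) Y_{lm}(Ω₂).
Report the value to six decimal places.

-0.406285

Term-by-term m-sum for l=3 (normalisation 4π/7 = 1.795196):
  term(m=-3) = 0.01031 - 0.00134j   from Y*(Ω₁)=0.04032 - 0.03363j, Y(Ω₂)=0.16716 + 0.10615j
  term(m=-2) = -0.03660 + 0.07828j   from Y*(Ω₁)=-0.18531 - 0.12242j, Y(Ω₂)=-0.05677 - 0.38494j
  term(m=-1) = -0.05761 - 0.09054j   from Y*(Ω₁)=-0.12791 + 0.42566j, Y(Ω₂)=-0.15779 + 0.18277j
  term(m=+0) = -0.05850 + 0.00000j   from Y*(Ω₁)=0.24038 + 0.00000j, Y(Ω₂)=-0.24336 + 0.00000j
  term(m=+1) = -0.05761 + 0.09054j   from Y*(Ω₁)=0.12791 + 0.42566j, Y(Ω₂)=0.15779 + 0.18277j
  term(m=+2) = -0.03660 - 0.07828j   from Y*(Ω₁)=-0.18531 + 0.12242j, Y(Ω₂)=-0.05677 + 0.38494j
  term(m=+3) = 0.01031 + 0.00134j   from Y*(Ω₁)=-0.04032 - 0.03363j, Y(Ω₂)=-0.16716 + 0.10615j
Accumulated sum -0.22632 - 0.00000j; after 4π/(2l+1) scaling, -0.40628 - 0.00000j ⇒ P_3 = -0.406285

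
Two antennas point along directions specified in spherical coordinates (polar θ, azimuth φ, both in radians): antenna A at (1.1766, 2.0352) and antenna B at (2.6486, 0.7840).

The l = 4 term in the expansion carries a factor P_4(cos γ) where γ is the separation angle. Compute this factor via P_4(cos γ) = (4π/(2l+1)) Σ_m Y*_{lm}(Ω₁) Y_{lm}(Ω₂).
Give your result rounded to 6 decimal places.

0.230577

Term-by-term m-sum for l=4 (normalisation 4π/9 = 1.396263):
  m=-4: (-0.09098 + 0.30847j) × (-0.02220 - 0.00012j) = 0.00206 - 0.00684j  (running Σ = 0.00206 - 0.00684j)
  m=-3: (0.37243 - 0.06684j) × (0.08230 + 0.08299j) = 0.03620 + 0.02541j  (running Σ = 0.03826 + 0.01857j)
  m=-2: (-0.00556 - 0.00743j) × (0.00093 - 0.33208j) = -0.00247 + 0.00184j  (running Σ = 0.03578 + 0.02041j)
  m=-1: (0.14783 - 0.29511j) × (-0.33967 + 0.33873j) = 0.04975 + 0.15031j  (running Σ = 0.08553 + 0.17072j)
  m=0: (-0.07021 + 0.00000j) × (0.08428 + 0.00000j) = -0.00592 + 0.00000j  (running Σ = 0.07961 + 0.17072j)
  m=1: (-0.14783 - 0.29511j) × (0.33967 + 0.33873j) = 0.04975 - 0.15031j  (running Σ = 0.12936 + 0.02041j)
  m=2: (-0.00556 + 0.00743j) × (0.00093 + 0.33208j) = -0.00247 - 0.00184j  (running Σ = 0.12688 + 0.01857j)
  m=3: (-0.37243 - 0.06684j) × (-0.08230 + 0.08299j) = 0.03620 - 0.02541j  (running Σ = 0.16308 - 0.00684j)
  m=4: (-0.09098 - 0.30847j) × (-0.02220 + 0.00012j) = 0.00206 + 0.00684j  (running Σ = 0.16514 + 0.00000j)
Σ over m = 0.16514 + 0.00000j; ×(4π/9) → 0.23058 + 0.00000j. Real part: 0.230577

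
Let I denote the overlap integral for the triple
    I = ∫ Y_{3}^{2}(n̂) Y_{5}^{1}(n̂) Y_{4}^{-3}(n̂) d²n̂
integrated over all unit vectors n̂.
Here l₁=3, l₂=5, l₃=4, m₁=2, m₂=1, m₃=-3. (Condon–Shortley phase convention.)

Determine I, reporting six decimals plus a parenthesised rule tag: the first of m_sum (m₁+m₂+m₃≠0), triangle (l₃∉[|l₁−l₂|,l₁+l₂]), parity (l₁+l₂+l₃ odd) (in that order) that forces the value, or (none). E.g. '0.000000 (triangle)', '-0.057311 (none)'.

m-sum 0 ✓  L=12 even ✓  2≤4≤8 ✓
Π(2lᵢ+1) = 7×11×9 = 693
triangle coeff Δ(3,5,4) = 1/180180
Σ_t [1,3]: t=1:−1/576 t=2:+1/144 t=3:−1/576 = 1/288
(3j)²=20/1001 [(3 5 4; 0 0 0)], sign=+1
Σ_t [0,1]: t=0:+1/17280 t=1:−1/1440 = -11/17280
(3j)²=11/468 [(3 5 4; 2 1 -3)], sign=+1
⇒ 4πI² = 55/169
I = (+1)√(55/169/(4π)) = 0.16092854
No selection rule forces the value: the integral is nonzero (none).

0.160929 (none)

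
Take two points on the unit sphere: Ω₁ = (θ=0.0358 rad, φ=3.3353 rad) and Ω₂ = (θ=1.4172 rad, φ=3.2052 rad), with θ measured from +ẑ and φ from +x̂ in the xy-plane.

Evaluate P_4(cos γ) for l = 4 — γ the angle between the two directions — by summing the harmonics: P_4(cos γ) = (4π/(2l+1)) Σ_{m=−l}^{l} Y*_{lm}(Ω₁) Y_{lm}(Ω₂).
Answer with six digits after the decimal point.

0.247968

Summing Y*_{l m}(θ₁,φ₁)·Y_{l m}(θ₂,φ₂) over m ∈ [−4, 4]; prefactor 4π/(2·4+1) = 1.396263:
  term(m=-4) = +0.000000+0.000000i   from Y*(Ω₁)=+0.000001+0.000001i, Y(Ω₂)=+0.408471-0.106229i
  term(m=-3) = +0.000010+0.000004i   from Y*(Ω₁)=-0.000048-0.000031i, Y(Ω₂)=-0.181458+0.035053i
  term(m=-2) = -0.000678-0.000180i   from Y*(Ω₁)=+0.002377+0.000970i, Y(Ω₂)=-0.270958+0.034657i
  term(m=-1) = -0.013585-0.001777i   from Y*(Ω₁)=-0.066273-0.013001i, Y(Ω₂)=+0.202451-0.012895i
  term(m=+0) = +0.206099+0.000000i   from Y*(Ω₁)=+0.840870-0.000000i, Y(Ω₂)=+0.245102+0.000000i
  term(m=+1) = -0.013585+0.001777i   from Y*(Ω₁)=+0.066273-0.013001i, Y(Ω₂)=-0.202451-0.012895i
  term(m=+2) = -0.000678+0.000180i   from Y*(Ω₁)=+0.002377-0.000970i, Y(Ω₂)=-0.270958-0.034657i
  term(m=+3) = +0.000010-0.000004i   from Y*(Ω₁)=+0.000048-0.000031i, Y(Ω₂)=+0.181458+0.035053i
  term(m=+4) = +0.000000-0.000000i   from Y*(Ω₁)=+0.000001-0.000001i, Y(Ω₂)=+0.408471+0.106229i
Accumulated sum +0.177594+0.000000i; after 4π/(2l+1) scaling, +0.247968+0.000000i ⇒ P_4 = 0.247968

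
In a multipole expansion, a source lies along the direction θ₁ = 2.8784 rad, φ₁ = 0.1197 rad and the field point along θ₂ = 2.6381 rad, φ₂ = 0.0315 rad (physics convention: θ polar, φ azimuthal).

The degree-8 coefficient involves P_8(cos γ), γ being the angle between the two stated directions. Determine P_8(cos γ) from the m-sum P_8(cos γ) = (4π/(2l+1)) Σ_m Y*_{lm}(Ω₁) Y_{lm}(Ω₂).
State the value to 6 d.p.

Summing Y*_{l m}(θ₁,φ₁)·Y_{l m}(θ₂,φ₂) over m ∈ [−8, 8]; prefactor 4π/(2·8+1) = 0.739198:
  m=-8: Y*=+0.000006+0.000009i  Y=+0.001466-0.000377i  product +0.000000+0.000000i
  m=-7: Y*=-0.000107-0.000119i  Y=-0.010726+0.002404i  product +0.000001+0.000001i
  m=-6: Y*=+0.001141+0.000997i  Y=+0.049012-0.009375i  product +0.000065+0.000038i
  m=-5: Y*=-0.008493-0.005792i  Y=-0.156488+0.024853i  product +0.001473+0.000695i
  m=-4: Y*=+0.045749+0.023748i  Y=+0.351241-0.044492i  product +0.017125+0.006306i
  m=-3: Y*=-0.176014-0.066071i  Y=-0.514002+0.048718i  product +0.093690+0.025386i
  m=-2: Y*=+0.452886+0.110541i  Y=+0.353963-0.022329i  product +0.162773+0.029015i
  m=-1: Y*=-0.640011-0.076977i  Y=+0.193418-0.006095i  product -0.124259-0.010988i
  m=+0: Y*=+0.104239-0.000000i  Y=-0.432509+0.000000i  product -0.045084+0.000000i
  m=+1: Y*=+0.640011-0.076977i  Y=-0.193418-0.006095i  product -0.124259+0.010988i
  m=+2: Y*=+0.452886-0.110541i  Y=+0.353963+0.022329i  product +0.162773-0.029015i
  m=+3: Y*=+0.176014-0.066071i  Y=+0.514002+0.048718i  product +0.093690-0.025386i
  m=+4: Y*=+0.045749-0.023748i  Y=+0.351241+0.044492i  product +0.017125-0.006306i
  m=+5: Y*=+0.008493-0.005792i  Y=+0.156488+0.024853i  product +0.001473-0.000695i
  m=+6: Y*=+0.001141-0.000997i  Y=+0.049012+0.009375i  product +0.000065-0.000038i
  m=+7: Y*=+0.000107-0.000119i  Y=+0.010726+0.002404i  product +0.000001-0.000001i
  m=+8: Y*=+0.000006-0.000009i  Y=+0.001466+0.000377i  product +0.000000-0.000000i
Accumulated sum +0.256655+0.000000i; after 4π/(2l+1) scaling, +0.189719+0.000000i ⇒ P_8 = 0.189719

0.189719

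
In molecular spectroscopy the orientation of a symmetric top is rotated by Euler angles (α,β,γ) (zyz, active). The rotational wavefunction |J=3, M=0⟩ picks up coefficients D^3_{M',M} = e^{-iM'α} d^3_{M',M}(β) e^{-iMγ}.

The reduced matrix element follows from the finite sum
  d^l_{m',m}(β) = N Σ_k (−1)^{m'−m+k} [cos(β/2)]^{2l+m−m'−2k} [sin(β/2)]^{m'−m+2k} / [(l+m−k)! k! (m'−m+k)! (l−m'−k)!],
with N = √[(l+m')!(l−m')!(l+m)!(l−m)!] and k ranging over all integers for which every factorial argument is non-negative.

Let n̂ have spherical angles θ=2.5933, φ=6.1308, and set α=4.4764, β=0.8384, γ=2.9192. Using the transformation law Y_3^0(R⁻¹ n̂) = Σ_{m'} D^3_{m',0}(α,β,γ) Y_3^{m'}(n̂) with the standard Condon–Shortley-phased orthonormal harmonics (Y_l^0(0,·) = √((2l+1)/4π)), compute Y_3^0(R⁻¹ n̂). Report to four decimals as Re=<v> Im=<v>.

Need the full column D^3_{m',0} for m'=−3..3 at α=4.4764, β=0.8384, γ=2.9192.
cos(β/2)=0.913415, sin(β/2)=0.407030
d^3_{-3,0}: single k=3 term ⇒ +0.229825;  D = +0.149453+0.174595i
d^3_{-2,0}: k∈[2..3] ⇒ +0.631663 -0.125430 = +0.506233;  D = -0.450887+0.230158i
d^3_{-1,0}: k∈[1..3] ⇒ +0.896514 -0.534066 +0.035350 = +0.397798;  D = -0.093007-0.386773i
d^3_{0,0}: k∈[0..3] ⇒ +0.580776 -1.037928 +0.206103 -0.004547 = -0.255597;  D = -0.255597+0.000000i
d^3_{1,0}: k∈[0..2] ⇒ -0.896514 +0.534066 -0.035350 = -0.397798;  D = +0.093007-0.386773i
d^3_{2,0}: k∈[0..1] ⇒ +0.631663 -0.125430 = +0.506233;  D = -0.450887-0.230158i
d^3_{3,0}: single k=0 term ⇒ -0.229825;  D = -0.149453+0.174595i
Y_3^{m'}(θ=2.5933,φ=6.1308) and Σ D·Y over m':
  (+0.1495+0.1746i)·(+0.0530+0.0261i)  (-0.4509+0.2302i)·(-0.2260-0.0711i)  (-0.0930-0.3868i)·(+0.4398+0.0675i)  (-0.2556+0.0000i)·(-0.2043+0.0000i)  (+0.0930-0.3868i)·(-0.4398+0.0675i)  (-0.4509-0.2302i)·(-0.2260+0.0711i)  (-0.1495+0.1746i)·(-0.0530+0.0261i)
Y_3^0(R⁻¹ n̂) = +0.265966+0.000000i

Re=0.2660 Im=0.0000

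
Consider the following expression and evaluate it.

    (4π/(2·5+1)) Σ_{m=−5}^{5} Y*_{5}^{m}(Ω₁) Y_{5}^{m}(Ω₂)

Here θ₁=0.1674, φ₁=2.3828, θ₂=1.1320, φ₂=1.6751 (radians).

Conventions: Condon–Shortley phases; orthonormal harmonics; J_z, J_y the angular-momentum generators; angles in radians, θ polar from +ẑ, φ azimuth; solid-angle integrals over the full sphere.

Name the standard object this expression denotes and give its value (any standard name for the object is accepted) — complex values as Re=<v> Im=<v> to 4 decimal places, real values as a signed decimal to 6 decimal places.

Legendre polynomial (addition theorem), +0.011950

This sum is the spherical-harmonic addition theorem: it equals the Legendre polynomial P_l(cos γ) of the angle γ between the two directions.
Expand P_5 via completeness: Σ_{m} conj(Y_{5,m}) at Ω₁ times Y_{5,m} at Ω₂ —
  term(m=-5) = -0.000016-0.000007i   from Y*(Ω₁)=+0.000047-0.000036i, Y(Ω₂)=-0.140578-0.244663i
  term(m=-4) = -0.000445+0.000143i   from Y*(Ω₁)=-0.001109-0.000118i, Y(Ω₂)=+0.382850-0.169693i
  term(m=-3) = -0.001043+0.001692i   from Y*(Ω₁)=+0.008042+0.009441i, Y(Ω₂)=+0.049335+0.152486i
  term(m=-2) = -0.003723-0.023767i   from Y*(Ω₁)=+0.004729-0.088795i, Y(Ω₂)=+0.264682-0.056030i
  term(m=-1) = -0.071728-0.061366i   from Y*(Ω₁)=-0.280327+0.265793i, Y(Ω₂)=+0.025442+0.243033i
  term(m=+0) = +0.164370+0.000000i   from Y*(Ω₁)=+0.748846-0.000000i, Y(Ω₂)=+0.219498+0.000000i
  term(m=+1) = -0.071728+0.061366i   from Y*(Ω₁)=+0.280327+0.265793i, Y(Ω₂)=-0.025442+0.243033i
  term(m=+2) = -0.003723+0.023767i   from Y*(Ω₁)=+0.004729+0.088795i, Y(Ω₂)=+0.264682+0.056030i
  term(m=+3) = -0.001043-0.001692i   from Y*(Ω₁)=-0.008042+0.009441i, Y(Ω₂)=-0.049335+0.152486i
  term(m=+4) = -0.000445-0.000143i   from Y*(Ω₁)=-0.001109+0.000118i, Y(Ω₂)=+0.382850+0.169693i
  term(m=+5) = -0.000016+0.000007i   from Y*(Ω₁)=-0.000047-0.000036i, Y(Ω₂)=+0.140578-0.244663i
Accumulated sum +0.010460+0.000000i; after 4π/(2l+1) scaling, +0.011950+0.000000i ⇒ P_5 = 0.011950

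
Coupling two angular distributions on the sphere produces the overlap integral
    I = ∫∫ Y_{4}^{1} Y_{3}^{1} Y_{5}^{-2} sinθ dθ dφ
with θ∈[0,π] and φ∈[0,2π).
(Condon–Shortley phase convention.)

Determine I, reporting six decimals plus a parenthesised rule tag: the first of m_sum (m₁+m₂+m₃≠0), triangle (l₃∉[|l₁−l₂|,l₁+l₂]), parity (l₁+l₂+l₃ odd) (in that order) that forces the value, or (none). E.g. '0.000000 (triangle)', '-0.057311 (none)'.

Checks pass: Σm=0; 12 even; l₃=5∈[1,7].
(2·4+1)(2·3+1)(2·5+1) = 693
Δ: 2! 6! 4! / 13! → 1/180180
sum: t=0:+1/576 t=1:−1/144 t=2:+1/576 = -1/288
3j²(4 3 5; 0 0 0) = Δ·Π!·Σ² = 20/1001  (sign +1)
sum: t=0:+1/1728 t=1:−1/288 t=2:+1/960 = -1/540
3j²(4 3 5; 1 1 -2) = Δ·Π!·Σ² = 128/6435  (sign +1)
combine: 4πI² = 693·20/1001·128/6435 = 512/1859
take √, sign +1: I = 0.14804384
No selection rule forces the value: the integral is nonzero (none).

0.148044 (none)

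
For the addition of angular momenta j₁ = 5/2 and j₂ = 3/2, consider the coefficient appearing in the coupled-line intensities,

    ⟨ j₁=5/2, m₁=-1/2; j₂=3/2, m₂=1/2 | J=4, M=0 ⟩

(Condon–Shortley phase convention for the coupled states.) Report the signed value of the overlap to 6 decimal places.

+√(3/7) = +0.654654

√[9·0!5!3!/9! · 2!3!2!1!4!4!] = √(1728/7)
  +(−1)^0/∏(0,0,3,2,2,1)! = 1/24  (running 1/24)
⟨..|..⟩ = √(1728/7)·(1/24) = +0.654654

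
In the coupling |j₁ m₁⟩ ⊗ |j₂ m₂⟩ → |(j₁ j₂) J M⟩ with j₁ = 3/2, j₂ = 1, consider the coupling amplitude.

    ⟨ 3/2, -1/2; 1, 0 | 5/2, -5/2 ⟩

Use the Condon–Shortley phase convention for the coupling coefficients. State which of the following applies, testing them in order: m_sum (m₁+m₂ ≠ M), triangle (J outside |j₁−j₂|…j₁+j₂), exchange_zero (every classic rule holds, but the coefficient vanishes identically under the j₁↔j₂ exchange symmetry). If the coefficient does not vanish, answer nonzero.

m_sum

m-sum: m₁+m₂ = -1/2+0 = -1/2, M = -5/2  ✗ ⇒ coefficient is 0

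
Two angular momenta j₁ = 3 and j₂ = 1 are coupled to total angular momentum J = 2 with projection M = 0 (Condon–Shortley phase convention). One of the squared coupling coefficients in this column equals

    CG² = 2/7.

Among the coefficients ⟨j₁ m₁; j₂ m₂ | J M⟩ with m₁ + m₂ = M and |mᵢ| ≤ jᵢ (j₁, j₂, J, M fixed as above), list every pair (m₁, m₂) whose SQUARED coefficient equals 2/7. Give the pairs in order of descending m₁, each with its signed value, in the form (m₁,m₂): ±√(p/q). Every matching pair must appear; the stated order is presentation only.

(1,-1): +√(2/7); (-1,1): +√(2/7)

Admissible pairs with m₁+m₂ = M = 0: (-1,1), (0,0), (1,-1)
  (m₁,m₂)=(1,-1): CG² = 2/7, CG = +√(2/7)   ← matches the target
  (m₁,m₂)=(0,0): CG² = 3/7, CG = −√(3/7)
  (m₁,m₂)=(-1,1): CG² = 2/7, CG = +√(2/7)   ← matches the target
Pairs with CG² = 2/7: (1,-1): +√(2/7); (-1,1): +√(2/7)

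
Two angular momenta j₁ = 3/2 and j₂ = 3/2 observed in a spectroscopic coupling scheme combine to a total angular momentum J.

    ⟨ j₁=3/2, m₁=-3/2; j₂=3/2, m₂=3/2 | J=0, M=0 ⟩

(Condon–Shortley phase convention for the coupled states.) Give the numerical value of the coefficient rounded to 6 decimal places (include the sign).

triangle: 3!*0!*0!/4! = 6/24
(j±m)!: 0!*3!*3!*0!*0!*0! = 36
prefactor² = (2J+1)*Δ*N² = 9
  k=3: −1/(3!*0!*0!*0!*0!*0!) = -1/6
Σ = -1/6  ⇒  CG² = 9*(-1/6)² = 1/4
CG = −√(1/4) = -0.500000

−√(1/4) ≈ -0.500000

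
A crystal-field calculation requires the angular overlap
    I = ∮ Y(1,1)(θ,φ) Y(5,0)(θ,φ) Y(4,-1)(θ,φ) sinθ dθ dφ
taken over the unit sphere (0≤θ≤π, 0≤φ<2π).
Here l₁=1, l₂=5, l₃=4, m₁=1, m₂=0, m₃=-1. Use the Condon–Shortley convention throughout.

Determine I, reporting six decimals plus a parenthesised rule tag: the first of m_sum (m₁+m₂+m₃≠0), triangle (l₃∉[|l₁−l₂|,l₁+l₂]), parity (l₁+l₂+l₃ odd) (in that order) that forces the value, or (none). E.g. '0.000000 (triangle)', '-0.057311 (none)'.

0.155288 (none)

Rules hold: Σm=0, L=10 even, 4≤4≤6.
N = 3·11·9 = 297
Δ = 2!·0!·8!/11! = 1/495
Racah Σ t=1..1: t=1:−1/576 = -1/576
⇒ 3j(1 5 4; 0 0 0)² = 5/99, sgn -1
Racah Σ t=0..0: t=0:+1/1440 = 1/1440
⇒ 3j(1 5 4; 1 0 -1)² = 2/99, sgn -1
4πI² = N·(3j₀)²·(3jₘ)² = 10/33
I = +1·√(0.30303/4π) = 0.15528807
No selection rule forces the value: the integral is nonzero (none).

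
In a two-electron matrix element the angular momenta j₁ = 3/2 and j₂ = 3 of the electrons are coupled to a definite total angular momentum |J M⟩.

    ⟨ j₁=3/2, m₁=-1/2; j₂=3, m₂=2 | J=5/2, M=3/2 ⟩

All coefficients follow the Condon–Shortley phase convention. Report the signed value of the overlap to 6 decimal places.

+√(1/14) = +0.267261

j₁+j₂−J=2  J+j₁−j₂=1  J−j₁+j₂=4  j₁+j₂+J+1=8
(j₁±m₁, j₂±m₂, J±M) = (1,2,5,1,4,1)
P² = 288/7
sum k=1..2:
  [1] −1/24 = -1/24
  [2] +1/12 = 1/12
S = 1/24
C² = P²·S² = 1/14 ; C = +0.267261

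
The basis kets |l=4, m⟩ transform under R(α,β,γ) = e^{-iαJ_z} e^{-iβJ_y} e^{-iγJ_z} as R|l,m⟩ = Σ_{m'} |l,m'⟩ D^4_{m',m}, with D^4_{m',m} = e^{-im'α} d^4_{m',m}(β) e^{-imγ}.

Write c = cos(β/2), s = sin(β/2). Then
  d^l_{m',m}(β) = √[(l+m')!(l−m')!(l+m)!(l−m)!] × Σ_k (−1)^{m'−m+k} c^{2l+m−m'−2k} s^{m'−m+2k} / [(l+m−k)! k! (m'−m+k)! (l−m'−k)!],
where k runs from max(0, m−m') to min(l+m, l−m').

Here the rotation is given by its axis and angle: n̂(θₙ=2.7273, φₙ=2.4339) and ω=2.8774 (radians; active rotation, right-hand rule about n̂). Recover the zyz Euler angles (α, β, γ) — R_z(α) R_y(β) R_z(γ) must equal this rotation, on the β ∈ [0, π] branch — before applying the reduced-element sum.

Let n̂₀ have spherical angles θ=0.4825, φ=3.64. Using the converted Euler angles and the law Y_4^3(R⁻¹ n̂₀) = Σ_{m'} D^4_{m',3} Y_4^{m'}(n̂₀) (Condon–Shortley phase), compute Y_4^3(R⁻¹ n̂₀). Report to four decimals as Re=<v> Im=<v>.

Re=-0.1618 Im=0.3640

Axis–angle → zyz. n̂ = (sinθₙcosφₙ, sinθₙsinφₙ, cosθₙ) = (-0.305878, +0.261686, -0.915401), ω = 2.8774.
R = I cosω + sinω [n̂]ₓ + (1−cosω) n̂n̂ᵀ gives
  R = [-0.781428, +0.081728, +0.618620; -0.396349, -0.830721, -0.390910; +0.481952, -0.550657, +0.681541]
β = atan2(√(R₁₃²+R₂₃²), R₃₃) = 0.820930; α = atan2(R₂₃, R₁₃) mod 2π = 5.719636; γ = atan2(R₃₂, −R₃₁) mod 2π = 3.993428
Need the full column D^4_{m',3} for m'=−4..4 at α=5.7196, β=0.8209, γ=3.9934.
cos(β/2)=0.916935, sin(β/2)=0.399036
d^4_{-4,3}: single k=7 term ⇒ +0.004178;  D = -0.000406-0.004158i
d^4_{-3,3}: k∈[6..7] ⇒ +0.023760 -0.000643 = +0.023117;  D = +0.010392-0.020650i
d^4_{-2,3}: k∈[5..6] ⇒ +0.087551 -0.005527 = +0.082024;  D = +0.070310-0.042243i
d^4_{-1,3}: k∈[4..5] ⇒ +0.237094 -0.026941 = +0.210153;  D = +0.210099+0.004736i
d^4_{0,3}: k∈[3..4] ⇒ +0.487296 -0.092287 = +0.395009;  D = +0.329087+0.218481i
d^4_{1,3}: k∈[2..3] ⇒ +0.751149 -0.237094 = +0.514055;  D = +0.210156+0.469134i
d^4_{2,3}: k∈[1..2] ⇒ +0.813667 -0.462289 = +0.351378;  D = -0.049864+0.347822i
d^4_{3,3}: k∈[0..1] ⇒ +0.499701 -0.662451 = -0.162750;  D = +0.105584-0.123853i
d^4_{4,3}: single k=0 term ⇒ -0.615075;  D = +0.587365-0.182535i
Y_4^{m'}(θ=0.4825,φ=3.64) and Σ D·Y over m':
  (-0.0004-0.0042i)·(-0.0084-0.0187i)  (+0.0104-0.0206i)·(-0.0084+0.1104i)  (+0.0703-0.0422i)·(+0.1757-0.2717i)  (+0.2101+0.0047i)·(-0.4258+0.2317i)  (+0.3291+0.2185i)·(+0.1069+0.0000i)  (+0.2102+0.4691i)·(+0.4258+0.2317i)  (-0.0499+0.3478i)·(+0.1757+0.2717i)  (+0.1056-0.1239i)·(+0.0084+0.1104i)  (+0.5874-0.1825i)·(-0.0084+0.0187i)
Y_4^3(R⁻¹ n̂) = -0.161850+0.364022i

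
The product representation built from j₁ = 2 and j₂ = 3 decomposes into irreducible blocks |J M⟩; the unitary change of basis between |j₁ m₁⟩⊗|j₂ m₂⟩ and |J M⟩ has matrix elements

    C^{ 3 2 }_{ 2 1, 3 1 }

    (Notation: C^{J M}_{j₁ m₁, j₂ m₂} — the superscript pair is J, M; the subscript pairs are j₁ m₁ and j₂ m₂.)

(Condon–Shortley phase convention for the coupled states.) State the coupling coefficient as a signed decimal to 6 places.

−√(1/4) = -0.500000

triangle: 2!*2!*4!/9! = 96/362880
(j±m)!: 3!*1!*4!*2!*5!*1! = 34560
prefactor² = (2J+1)*Δ*N² = 64
  k=0: +1/(0!*2!*1!*4!*1!*0!) = 1/48
  k=1: −1/(1!*1!*0!*3!*2!*1!) = -1/12
Σ = -1/16  ⇒  CG² = 64*(-1/16)² = 1/4
CG = −√(1/4) = -0.500000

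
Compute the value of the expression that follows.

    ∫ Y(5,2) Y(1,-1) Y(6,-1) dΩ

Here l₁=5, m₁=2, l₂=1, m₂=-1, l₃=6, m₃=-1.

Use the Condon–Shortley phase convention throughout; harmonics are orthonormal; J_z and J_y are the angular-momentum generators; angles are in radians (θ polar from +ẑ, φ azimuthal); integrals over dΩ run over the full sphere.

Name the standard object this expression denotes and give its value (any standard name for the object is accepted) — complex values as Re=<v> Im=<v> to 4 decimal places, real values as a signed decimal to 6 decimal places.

Gaunt coefficient, -0.129207

This is a Gaunt coefficient — the integral of a triple product of spherical harmonics over the sphere.
m-sum 0 ✓  L=12 even ✓  4≤6≤6 ✓
Π(2lᵢ+1) = 11×3×13 = 429
triangle coeff Δ(5,1,6) = 1/858
Σ_t [0,0]: t=0:+1/14400 = 1/14400
(3j)²=6/143 [(5 1 6; 0 0 0)], sign=+1
Σ_t [0,0]: t=0:+1/60480 = 1/60480
(3j)²=5/429 [(5 1 6; 2 -1 -1)], sign=-1
⇒ 4πI² = 30/143
I = (-1)√(30/143/(4π)) = -0.12920749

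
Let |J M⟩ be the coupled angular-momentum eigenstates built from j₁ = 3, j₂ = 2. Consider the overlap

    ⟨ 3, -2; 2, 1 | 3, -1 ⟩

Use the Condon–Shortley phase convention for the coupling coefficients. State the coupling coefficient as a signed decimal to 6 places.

+√(1/4) ≈ +0.500000

triangle: 2!*4!*2!/9! = 96/362880
(j±m)!: 1!*5!*3!*1!*2!*4! = 34560
prefactor² = (2J+1)*Δ*N² = 64
  k=1: −1/(1!*1!*4!*2!*0!*0!) = -1/48
  k=2: +1/(2!*0!*3!*1!*1!*1!) = 1/12
Σ = 1/16  ⇒  CG² = 64*(1/16)² = 1/4
CG = +√(1/4) = +0.500000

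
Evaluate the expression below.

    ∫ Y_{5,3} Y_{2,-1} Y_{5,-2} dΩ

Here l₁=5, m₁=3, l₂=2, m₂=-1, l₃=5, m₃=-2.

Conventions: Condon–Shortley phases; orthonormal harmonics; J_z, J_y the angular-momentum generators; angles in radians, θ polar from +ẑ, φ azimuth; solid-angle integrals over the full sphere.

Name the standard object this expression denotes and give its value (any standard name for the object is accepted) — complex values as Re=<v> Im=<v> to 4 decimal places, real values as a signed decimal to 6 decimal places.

Gaunt coefficient, -0.161739

This is a Gaunt coefficient — the integral of a triple product of spherical harmonics over the sphere.
m-sum 0 ✓  L=12 even ✓  3≤5≤7 ✓
Π(2lᵢ+1) = 11×5×11 = 605
triangle coeff Δ(5,2,5) = 1/38610
Σ_t [0,2]: t=0:+1/2880 t=1:−1/576 t=2:+1/2880 = -1/960
(3j)²=10/429 [(5 2 5; 0 0 0)], sign=+1
Σ_t [0,1]: t=0:+1/2880 t=1:−1/10080 = 1/4032
(3j)²=10/429 [(5 2 5; 3 -1 -2)], sign=-1
⇒ 4πI² = 500/1521
I = (-1)√(500/1521/(4π)) = -0.16173926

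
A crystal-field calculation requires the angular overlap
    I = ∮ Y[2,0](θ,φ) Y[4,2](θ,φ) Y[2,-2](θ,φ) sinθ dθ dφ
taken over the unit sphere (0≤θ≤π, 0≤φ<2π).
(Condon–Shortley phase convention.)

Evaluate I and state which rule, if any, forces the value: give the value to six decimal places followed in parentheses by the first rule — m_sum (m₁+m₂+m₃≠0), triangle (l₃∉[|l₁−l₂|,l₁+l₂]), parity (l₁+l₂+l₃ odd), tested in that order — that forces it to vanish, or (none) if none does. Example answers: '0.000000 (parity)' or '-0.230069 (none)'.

0.156078 (none)

m-sum 0 ✓  L=8 even ✓  2≤2≤6 ✓
Π(2lᵢ+1) = 5×9×5 = 225
triangle coeff Δ(2,4,2) = 1/630
Σ_t [2,2]: t=2:+1/16 = 1/16
(3j)²=2/35 [(2 4 2; 0 0 0)], sign=+1
Σ_t [2,2]: t=2:+1/96 = 1/96
(3j)²=1/42 [(2 4 2; 0 2 -2)], sign=+1
⇒ 4πI² = 15/49
I = (+1)√(15/49/(4π)) = 0.15607835
No selection rule forces the value: the integral is nonzero (none).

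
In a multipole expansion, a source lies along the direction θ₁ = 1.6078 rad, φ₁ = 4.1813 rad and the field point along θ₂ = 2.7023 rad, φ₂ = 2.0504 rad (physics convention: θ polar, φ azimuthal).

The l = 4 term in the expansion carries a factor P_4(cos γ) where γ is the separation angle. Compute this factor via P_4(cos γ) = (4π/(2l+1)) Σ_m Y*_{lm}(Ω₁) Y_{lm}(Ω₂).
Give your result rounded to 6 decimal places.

0.242293

Summing Y*_{l m}(θ₁,φ₁)·Y_{l m}(θ₂,φ₂) over m ∈ [−4, 4]; prefactor 4π/(2·4+1) = 1.396263:
  m=-4: (-0.232011, -0.375414) × (-0.004932, -0.013613) = (-0.003966, 0.005010)  (running Σ = (-0.003966, 0.005010))
  m=-3: (-0.046199, 0.001038) × (-0.086388, -0.011469) = (0.004003, 0.000440)  (running Σ = (0.000037, 0.005450))
  m=-2: (0.161122, -0.288983) × (-0.164464, 0.234517) = (0.041273, 0.085313)  (running Σ = (0.041310, 0.090763))
  m=-1: (-0.026490, -0.045098) × (0.229714, 0.441666) = (0.013833, -0.022059)  (running Σ = (0.055143, 0.068704))
  m=0: (0.313020, -0.000000) × (0.202043, 0.000000) = (0.063243, 0.000000)  (running Σ = (0.118386, 0.068704))
  m=1: (0.026490, -0.045098) × (-0.229714, 0.441666) = (0.013833, 0.022059)  (running Σ = (0.132220, 0.090763))
  m=2: (0.161122, 0.288983) × (-0.164464, -0.234517) = (0.041273, -0.085313)  (running Σ = (0.173493, 0.005450))
  m=3: (0.046199, 0.001038) × (0.086388, -0.011469) = (0.004003, -0.000440)  (running Σ = (0.177496, 0.005010))
  m=4: (-0.232011, 0.375414) × (-0.004932, 0.013613) = (-0.003966, -0.005010)  (running Σ = (0.173530, -0.000000))
Accumulated sum (0.173530, -0.000000); after 4π/(2l+1) scaling, (0.242293, -0.000000) ⇒ P_4 = 0.242293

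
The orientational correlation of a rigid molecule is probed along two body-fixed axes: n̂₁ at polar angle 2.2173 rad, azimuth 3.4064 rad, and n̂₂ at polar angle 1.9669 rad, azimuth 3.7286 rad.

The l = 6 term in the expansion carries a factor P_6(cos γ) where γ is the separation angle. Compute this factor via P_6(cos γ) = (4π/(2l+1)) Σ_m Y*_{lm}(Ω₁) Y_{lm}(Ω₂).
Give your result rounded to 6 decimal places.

-0.014499

Term-by-term m-sum for l=6 (normalisation 4π/13 = 0.966644):
  m=-6: Y*=-0.002255+0.124912i  Y=-0.276569+0.110610i  product -0.013193-0.034796i
  m=-5: Y*=+0.079781+0.316726i  Y=-0.422351-0.088501i  product -0.005665-0.140830i
  m=-4: Y*=+0.212106+0.377804i  Y=-0.115553-0.117456i  product +0.019866-0.068569i
  m=-3: Y*=+0.138669+0.141194i  Y=+0.050842+0.264040i  product -0.030231+0.043793i
  m=-2: Y*=-0.212441-0.124363i  Y=-0.101584+0.242441i  product +0.051731-0.038871i
  m=-1: Y*=-0.294604-0.079889i  Y=+0.154502-0.102779i  product -0.053728+0.017936i
  m=+0: Y*=+0.169139-0.000000i  Y=+0.280478+0.000000i  product +0.047440+0.000000i
  m=+1: Y*=+0.294604-0.079889i  Y=-0.154502-0.102779i  product -0.053728-0.017936i
  m=+2: Y*=-0.212441+0.124363i  Y=-0.101584-0.242441i  product +0.051731+0.038871i
  m=+3: Y*=-0.138669+0.141194i  Y=-0.050842+0.264040i  product -0.030231-0.043793i
  m=+4: Y*=+0.212106-0.377804i  Y=-0.115553+0.117456i  product +0.019866+0.068569i
  m=+5: Y*=-0.079781+0.316726i  Y=+0.422351-0.088501i  product -0.005665+0.140830i
  m=+6: Y*=-0.002255-0.124912i  Y=-0.276569-0.110610i  product -0.013193+0.034796i
Total Σ_m = -0.014999+0.000000i. Multiply by 0.966644: -0.014499+0.000000i. P_6(cos γ) = -0.014499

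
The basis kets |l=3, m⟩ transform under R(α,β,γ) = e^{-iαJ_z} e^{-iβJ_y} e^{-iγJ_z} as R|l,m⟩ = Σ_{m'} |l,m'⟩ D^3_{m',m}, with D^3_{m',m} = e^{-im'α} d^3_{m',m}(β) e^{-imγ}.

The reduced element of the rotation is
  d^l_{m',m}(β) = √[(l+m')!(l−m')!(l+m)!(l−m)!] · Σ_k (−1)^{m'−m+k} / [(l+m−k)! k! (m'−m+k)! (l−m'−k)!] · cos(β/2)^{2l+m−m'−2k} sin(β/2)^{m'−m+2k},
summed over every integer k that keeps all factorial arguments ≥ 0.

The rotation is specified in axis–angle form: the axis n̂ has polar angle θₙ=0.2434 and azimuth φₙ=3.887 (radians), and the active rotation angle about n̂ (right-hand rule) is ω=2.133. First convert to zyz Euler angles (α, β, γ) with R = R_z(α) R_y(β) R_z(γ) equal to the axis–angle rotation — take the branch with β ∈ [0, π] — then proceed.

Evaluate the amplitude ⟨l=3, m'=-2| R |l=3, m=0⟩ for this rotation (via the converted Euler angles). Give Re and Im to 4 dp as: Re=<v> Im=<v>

Re=0.1905 Im=0.0936

Axis–angle → zyz. n̂ = (sinθₙcosφₙ, sinθₙsinφₙ, cosθₙ) = (-0.177092, -0.163466, +0.970524), ω = 2.1330.
R = I cosω + sinω [n̂]ₓ + (1−cosω) n̂n̂ᵀ gives
  R = [-0.484973, -0.776764, -0.401795; +0.865523, -0.492087, -0.093380; -0.125184, -0.393050, +0.910956]
β = atan2(√(R₁₃²+R₂₃²), R₃₃) = 0.425201; α = atan2(R₂₃, R₁₃) mod 2π = 3.369947; γ = atan2(R₃₂, −R₃₁) mod 2π = 5.020725
D^3_{-2,0}(3.3699,0.4252,5.0207) = e^{-i·-2·3.3699}·d^3_{-2,0}(0.4252)·e^{-i·0·5.0207}. Compute d first:
c=cos(0.425201/2)=0.977486, s=sin(0.425201/2)=0.211002; N=√[1·120·6·6]=65.726707
k: max(0,(0)−(-2))=2 … min(3+(0),3−(-2))=3
  k=2: (−1)^0·65.7267/(12)·0.9775^4·0.2110^2 = +0.222626
  k=3: (−1)^1·65.7267/(12)·0.9775^2·0.2110^4 = -0.010374
d^3_{-2,0}(0.4252) = +0.222626 -0.010374 = +0.212253
Phases: e^{-i·(-2)·3.3699}=+0.897509+0.440996i, e^{-i·(0)·5.0207}=+1.000000+0.000000i ⇒ D=+0.190499+0.093603i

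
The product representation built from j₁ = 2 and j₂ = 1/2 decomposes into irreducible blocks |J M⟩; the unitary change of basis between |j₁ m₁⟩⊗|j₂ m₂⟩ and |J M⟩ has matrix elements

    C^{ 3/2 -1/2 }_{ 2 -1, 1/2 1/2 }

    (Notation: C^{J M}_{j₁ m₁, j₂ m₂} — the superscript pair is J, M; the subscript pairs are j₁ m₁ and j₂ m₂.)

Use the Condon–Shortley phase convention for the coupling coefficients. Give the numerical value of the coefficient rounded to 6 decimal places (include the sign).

-0.774597  (= −√(3/5))

√[4·1!3!0!/5! · 1!3!1!0!1!2!] = √(12/5)
  +(−1)^1/∏(1,0,2,0,1,0)! = -1/2  (running -1/2)
⟨..|..⟩ = √(12/5)·(-1/2) = -0.774597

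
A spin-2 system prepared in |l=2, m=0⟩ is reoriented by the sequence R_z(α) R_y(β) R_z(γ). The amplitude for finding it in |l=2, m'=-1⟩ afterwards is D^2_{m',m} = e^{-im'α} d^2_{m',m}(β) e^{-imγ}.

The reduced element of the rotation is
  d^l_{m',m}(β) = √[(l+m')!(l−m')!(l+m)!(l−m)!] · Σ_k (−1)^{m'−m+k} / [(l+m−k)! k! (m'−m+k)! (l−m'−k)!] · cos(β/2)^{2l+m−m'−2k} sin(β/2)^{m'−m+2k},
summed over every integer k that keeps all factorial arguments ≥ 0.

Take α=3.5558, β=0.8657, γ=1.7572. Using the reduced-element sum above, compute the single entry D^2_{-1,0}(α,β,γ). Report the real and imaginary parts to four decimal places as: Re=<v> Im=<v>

First d^2_{-1,0}(β=0.8657), then the phase factors e^{-i(-1)α} and e^{-i(0)γ}:
c=cos(0.865700/2)=0.907774, s=sin(0.865700/2)=0.419460; N=√[1·6·2·2]=4.898979
Admissible k: 1..2 (factorial args all ≥0)
  k=1: (−1)^0·4.8990/(2)·0.9078^3·0.4195^1 = +0.768598
  k=2: (−1)^1·4.8990/(2)·0.9078^1·0.4195^3 = -0.164106
d^2_{-1,0}(0.8657) = +0.768598 -0.164106 = +0.604492
D = (-0.915436-0.402464i)·(+0.604492)·(+1.000000+0.000000i) = -0.553373-0.243286i

Re=-0.5534 Im=-0.2433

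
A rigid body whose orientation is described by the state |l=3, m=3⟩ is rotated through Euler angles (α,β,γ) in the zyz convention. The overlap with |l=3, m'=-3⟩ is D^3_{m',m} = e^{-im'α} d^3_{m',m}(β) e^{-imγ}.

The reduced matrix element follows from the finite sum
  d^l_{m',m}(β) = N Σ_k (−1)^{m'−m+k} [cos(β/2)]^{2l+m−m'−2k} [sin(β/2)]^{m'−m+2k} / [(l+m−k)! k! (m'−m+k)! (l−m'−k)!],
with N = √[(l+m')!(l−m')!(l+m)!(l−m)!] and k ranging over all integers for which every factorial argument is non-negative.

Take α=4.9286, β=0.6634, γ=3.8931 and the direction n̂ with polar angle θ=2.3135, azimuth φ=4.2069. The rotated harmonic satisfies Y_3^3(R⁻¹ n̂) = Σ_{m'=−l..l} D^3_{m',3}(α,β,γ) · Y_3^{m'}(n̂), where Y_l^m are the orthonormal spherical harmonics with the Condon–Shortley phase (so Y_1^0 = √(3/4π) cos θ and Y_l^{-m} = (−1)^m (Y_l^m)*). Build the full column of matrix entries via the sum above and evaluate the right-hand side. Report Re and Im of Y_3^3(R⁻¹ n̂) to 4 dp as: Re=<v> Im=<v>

Need the full column D^3_{m',3} for m'=−3..3 at α=4.9286, β=0.6634, γ=3.8931.
cos(β/2)=0.945490, sin(β/2)=0.325651
d^3_{-3,3}: single k=6 term ⇒ +0.001193;  D = -0.001192+0.000042i
d^3_{-2,3}: single k=5 term ⇒ +0.008482;  D = -0.002109-0.008215i
d^3_{-1,3}: single k=4 term ⇒ +0.038938;  D = +0.034759-0.017548i
d^3_{0,3}: single k=3 term ⇒ +0.130540;  D = +0.082460+0.101198i
d^3_{1,3}: single k=2 term ⇒ +0.328230;  D = -0.204047+0.257098i
d^3_{2,3}: single k=1 term ⇒ +0.602716;  D = -0.541489-0.264681i
d^3_{3,3}: single k=0 term ⇒ +0.714401;  D = +0.168731-0.694189i
Y_3^{m'}(θ=2.3135,φ=4.2069) and Σ D·Y over m':
  (-0.0012+0.0000i)·(+0.1665-0.0091i)  (-0.0021-0.0082i)·(+0.1992+0.3178i)  (+0.0348-0.0175i)·(-0.1483+0.2680i)  (+0.0825+0.1012i)·(+0.1800+0.0000i)  (-0.2040+0.2571i)·(+0.1483+0.2680i)  (-0.5415-0.2647i)·(+0.1992-0.3178i)  (+0.1687-0.6942i)·(-0.1665-0.0091i)
Y_3^3(R⁻¹ n̂) = -0.309142+0.244740i

Re=-0.3091 Im=0.2447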